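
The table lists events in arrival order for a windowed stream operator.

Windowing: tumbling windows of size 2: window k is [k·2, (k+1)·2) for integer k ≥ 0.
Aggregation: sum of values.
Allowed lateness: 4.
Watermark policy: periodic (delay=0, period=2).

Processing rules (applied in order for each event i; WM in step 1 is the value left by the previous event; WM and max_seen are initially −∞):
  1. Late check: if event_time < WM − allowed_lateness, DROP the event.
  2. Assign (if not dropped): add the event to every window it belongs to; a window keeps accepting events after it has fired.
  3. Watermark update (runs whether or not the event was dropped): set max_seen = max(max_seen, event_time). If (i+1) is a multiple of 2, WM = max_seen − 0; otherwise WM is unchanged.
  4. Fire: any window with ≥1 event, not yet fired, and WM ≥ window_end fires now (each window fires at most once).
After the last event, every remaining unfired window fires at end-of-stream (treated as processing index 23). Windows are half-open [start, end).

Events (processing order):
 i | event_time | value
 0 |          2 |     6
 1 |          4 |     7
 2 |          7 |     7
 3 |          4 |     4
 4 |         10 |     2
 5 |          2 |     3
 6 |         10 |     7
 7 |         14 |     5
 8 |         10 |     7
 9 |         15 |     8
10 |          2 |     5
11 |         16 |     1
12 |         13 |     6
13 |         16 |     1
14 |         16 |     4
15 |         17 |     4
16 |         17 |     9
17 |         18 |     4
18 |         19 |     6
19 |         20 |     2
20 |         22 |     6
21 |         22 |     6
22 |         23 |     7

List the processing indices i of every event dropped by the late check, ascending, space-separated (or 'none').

5 10

i=0 t=2 v=6: → [2,4); WM=−∞
i=1 t=4 v=7: → [4,6); WM=4; [2,4) fires=6
i=2 t=7 v=7: → [6,8); WM=4
i=3 t=4 v=4: → [4,6); WM=7; [4,6) fires=11
i=4 t=10 v=2: → [10,12); WM=7
i=5 t=2 v=3: DROP (t<7-4); WM=10; [6,8) fires=7
i=6 t=10 v=7: → [10,12); WM=10
i=7 t=14 v=5: → [14,16); WM=14; [10,12) fires=9
i=8 t=10 v=7: → [10,12); WM=14
i=9 t=15 v=8: → [14,16); WM=15
i=10 t=2 v=5: DROP (t<15-4); WM=15
i=11 t=16 v=1: → [16,18); WM=16; [14,16) fires=13
i=12 t=13 v=6: → [12,14); WM=16; [12,14) fires=6
i=13 t=16 v=1: → [16,18); WM=16
i=14 t=16 v=4: → [16,18); WM=16
i=15 t=17 v=4: → [16,18); WM=17
i=16 t=17 v=9: → [16,18); WM=17
i=17 t=18 v=4: → [18,20); WM=18; [16,18) fires=19
i=18 t=19 v=6: → [18,20); WM=18
i=19 t=20 v=2: → [20,22); WM=20; [18,20) fires=10
i=20 t=22 v=6: → [22,24); WM=20
i=21 t=22 v=6: → [22,24); WM=22; [20,22) fires=2
i=22 t=23 v=7: → [22,24); WM=22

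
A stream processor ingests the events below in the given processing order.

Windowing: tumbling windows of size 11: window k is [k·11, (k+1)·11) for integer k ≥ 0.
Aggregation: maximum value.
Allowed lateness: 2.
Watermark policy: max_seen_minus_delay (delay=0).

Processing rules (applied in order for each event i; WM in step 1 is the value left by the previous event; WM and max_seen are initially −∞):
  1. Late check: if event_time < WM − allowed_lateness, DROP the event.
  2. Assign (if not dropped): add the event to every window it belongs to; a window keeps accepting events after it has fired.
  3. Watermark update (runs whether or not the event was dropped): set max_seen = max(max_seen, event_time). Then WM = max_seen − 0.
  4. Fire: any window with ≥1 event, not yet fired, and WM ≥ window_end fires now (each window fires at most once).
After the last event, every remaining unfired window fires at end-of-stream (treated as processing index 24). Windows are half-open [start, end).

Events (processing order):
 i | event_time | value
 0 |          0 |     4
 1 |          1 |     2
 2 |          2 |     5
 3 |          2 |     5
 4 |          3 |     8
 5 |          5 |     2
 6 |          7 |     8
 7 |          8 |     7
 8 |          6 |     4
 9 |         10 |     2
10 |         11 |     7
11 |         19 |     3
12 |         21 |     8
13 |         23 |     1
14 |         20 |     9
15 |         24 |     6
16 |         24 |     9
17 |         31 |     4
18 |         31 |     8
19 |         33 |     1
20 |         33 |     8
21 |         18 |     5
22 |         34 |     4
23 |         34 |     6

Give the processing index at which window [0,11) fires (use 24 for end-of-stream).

i=0 t=0 v=4: → [0,11); WM=0
i=1 t=1 v=2: → [0,11); WM=1
i=2 t=2 v=5: → [0,11); WM=2
i=3 t=2 v=5: → [0,11); WM=2
i=4 t=3 v=8: → [0,11); WM=3
i=5 t=5 v=2: → [0,11); WM=5
i=6 t=7 v=8: → [0,11); WM=7
i=7 t=8 v=7: → [0,11); WM=8
i=8 t=6 v=4: → [0,11); WM=8
i=9 t=10 v=2: → [0,11); WM=10
i=10 t=11 v=7: → [11,22); WM=11; [0,11) fires=8
i=11 t=19 v=3: → [11,22); WM=19
i=12 t=21 v=8: → [11,22); WM=21
i=13 t=23 v=1: → [22,33); WM=23; [11,22) fires=8
i=14 t=20 v=9: DROP (t<23-2); WM=23
i=15 t=24 v=6: → [22,33); WM=24
i=16 t=24 v=9: → [22,33); WM=24
i=17 t=31 v=4: → [22,33); WM=31
i=18 t=31 v=8: → [22,33); WM=31
i=19 t=33 v=1: → [33,44); WM=33; [22,33) fires=9
i=20 t=33 v=8: → [33,44); WM=33
i=21 t=18 v=5: DROP (t<33-2); WM=33
i=22 t=34 v=4: → [33,44); WM=34
i=23 t=34 v=6: → [33,44); WM=34

10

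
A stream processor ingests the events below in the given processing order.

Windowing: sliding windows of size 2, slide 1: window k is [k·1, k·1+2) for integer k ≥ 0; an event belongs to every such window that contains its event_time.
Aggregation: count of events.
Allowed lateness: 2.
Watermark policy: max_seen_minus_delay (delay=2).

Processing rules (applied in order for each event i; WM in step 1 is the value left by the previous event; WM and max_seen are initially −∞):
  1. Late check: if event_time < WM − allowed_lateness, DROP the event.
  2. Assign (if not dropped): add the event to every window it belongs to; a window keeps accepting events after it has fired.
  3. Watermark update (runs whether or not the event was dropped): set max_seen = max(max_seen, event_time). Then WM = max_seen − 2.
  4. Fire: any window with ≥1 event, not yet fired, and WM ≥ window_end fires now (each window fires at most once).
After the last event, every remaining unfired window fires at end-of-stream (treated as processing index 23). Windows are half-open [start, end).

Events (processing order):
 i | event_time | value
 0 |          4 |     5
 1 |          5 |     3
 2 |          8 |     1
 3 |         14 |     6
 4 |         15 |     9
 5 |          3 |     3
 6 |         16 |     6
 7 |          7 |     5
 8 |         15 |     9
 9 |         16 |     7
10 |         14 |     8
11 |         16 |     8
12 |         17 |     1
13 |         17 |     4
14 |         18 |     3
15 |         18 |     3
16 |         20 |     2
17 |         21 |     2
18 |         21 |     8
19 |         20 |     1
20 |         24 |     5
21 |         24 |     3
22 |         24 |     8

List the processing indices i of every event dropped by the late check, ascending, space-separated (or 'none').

i=0 t=4 v=5: → [4,6),[3,5); WM=2
i=1 t=5 v=3: → [5,7),[4,6); WM=3
i=2 t=8 v=1: → [8,10),[7,9); WM=6; [3,5) fires=1 [4,6) fires=2
i=3 t=14 v=6: → [14,16),[13,15); WM=12; [5,7) fires=1 [7,9) fires=1 [8,10) fires=1
i=4 t=15 v=9: → [15,17),[14,16); WM=13
i=5 t=3 v=3: DROP (t<13-2); WM=13
i=6 t=16 v=6: → [16,18),[15,17); WM=14
i=7 t=7 v=5: DROP (t<14-2); WM=14
i=8 t=15 v=9: → [15,17),[14,16); WM=14
i=9 t=16 v=7: → [16,18),[15,17); WM=14
i=10 t=14 v=8: → [14,16),[13,15); WM=14
i=11 t=16 v=8: → [16,18),[15,17); WM=14
i=12 t=17 v=1: → [17,19),[16,18); WM=15; [13,15) fires=2
i=13 t=17 v=4: → [17,19),[16,18); WM=15
i=14 t=18 v=3: → [18,20),[17,19); WM=16; [14,16) fires=4
i=15 t=18 v=3: → [18,20),[17,19); WM=16
i=16 t=20 v=2: → [20,22),[19,21); WM=18; [15,17) fires=5 [16,18) fires=5
i=17 t=21 v=2: → [21,23),[20,22); WM=19; [17,19) fires=4
i=18 t=21 v=8: → [21,23),[20,22); WM=19
i=19 t=20 v=1: → [20,22),[19,21); WM=19
i=20 t=24 v=5: → [24,26),[23,25); WM=22; [18,20) fires=2 [19,21) fires=2 [20,22) fires=4
i=21 t=24 v=3: → [24,26),[23,25); WM=22
i=22 t=24 v=8: → [24,26),[23,25); WM=22

5 7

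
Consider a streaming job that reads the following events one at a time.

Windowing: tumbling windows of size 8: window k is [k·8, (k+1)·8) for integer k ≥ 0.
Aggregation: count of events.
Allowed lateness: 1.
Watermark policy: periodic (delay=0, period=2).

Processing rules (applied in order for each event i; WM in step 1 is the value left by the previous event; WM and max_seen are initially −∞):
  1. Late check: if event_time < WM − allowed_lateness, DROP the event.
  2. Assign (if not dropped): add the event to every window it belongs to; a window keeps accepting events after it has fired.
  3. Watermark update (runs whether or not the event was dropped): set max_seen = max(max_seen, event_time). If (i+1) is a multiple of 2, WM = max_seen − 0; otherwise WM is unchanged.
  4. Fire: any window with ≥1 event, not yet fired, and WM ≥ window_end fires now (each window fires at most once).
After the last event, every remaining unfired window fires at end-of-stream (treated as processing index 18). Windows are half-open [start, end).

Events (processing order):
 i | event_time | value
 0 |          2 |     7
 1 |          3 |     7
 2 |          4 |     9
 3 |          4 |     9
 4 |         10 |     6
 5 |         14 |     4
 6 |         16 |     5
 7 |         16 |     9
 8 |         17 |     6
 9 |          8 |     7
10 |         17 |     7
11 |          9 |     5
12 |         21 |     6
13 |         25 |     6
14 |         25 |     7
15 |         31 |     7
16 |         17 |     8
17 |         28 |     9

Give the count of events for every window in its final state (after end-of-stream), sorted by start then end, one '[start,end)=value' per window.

i=0 t=2 v=7: → [0,8); WM=−∞
i=1 t=3 v=7: → [0,8); WM=3
i=2 t=4 v=9: → [0,8); WM=3
i=3 t=4 v=9: → [0,8); WM=4
i=4 t=10 v=6: → [8,16); WM=4
i=5 t=14 v=4: → [8,16); WM=14; [0,8) fires=4
i=6 t=16 v=5: → [16,24); WM=14
i=7 t=16 v=9: → [16,24); WM=16; [8,16) fires=2
i=8 t=17 v=6: → [16,24); WM=16
i=9 t=8 v=7: DROP (t<16-1); WM=17
i=10 t=17 v=7: → [16,24); WM=17
i=11 t=9 v=5: DROP (t<17-1); WM=17
i=12 t=21 v=6: → [16,24); WM=17
i=13 t=25 v=6: → [24,32); WM=25; [16,24) fires=5
i=14 t=25 v=7: → [24,32); WM=25
i=15 t=31 v=7: → [24,32); WM=31
i=16 t=17 v=8: DROP (t<31-1); WM=31
i=17 t=28 v=9: DROP (t<31-1); WM=31

[0,8)=4 [8,16)=2 [16,24)=5 [24,32)=3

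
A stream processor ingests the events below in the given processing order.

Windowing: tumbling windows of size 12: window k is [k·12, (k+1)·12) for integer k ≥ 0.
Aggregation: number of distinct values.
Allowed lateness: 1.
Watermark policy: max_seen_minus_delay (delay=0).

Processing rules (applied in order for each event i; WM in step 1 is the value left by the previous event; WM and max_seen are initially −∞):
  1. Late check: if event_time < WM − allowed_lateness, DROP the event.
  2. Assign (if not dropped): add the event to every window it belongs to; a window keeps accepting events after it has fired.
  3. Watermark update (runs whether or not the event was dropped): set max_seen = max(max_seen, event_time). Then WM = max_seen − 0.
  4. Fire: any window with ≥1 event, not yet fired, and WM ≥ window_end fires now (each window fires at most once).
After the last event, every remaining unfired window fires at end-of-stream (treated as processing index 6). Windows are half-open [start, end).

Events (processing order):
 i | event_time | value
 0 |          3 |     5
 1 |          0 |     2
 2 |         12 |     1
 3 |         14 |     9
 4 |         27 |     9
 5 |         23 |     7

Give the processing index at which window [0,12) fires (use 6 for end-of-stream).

2

i=0 t=3 v=5: → [0,12); WM=3
i=1 t=0 v=2: DROP (t<3-1); WM=3
i=2 t=12 v=1: → [12,24); WM=12; [0,12) fires=1
i=3 t=14 v=9: → [12,24); WM=14
i=4 t=27 v=9: → [24,36); WM=27; [12,24) fires=2
i=5 t=23 v=7: DROP (t<27-1); WM=27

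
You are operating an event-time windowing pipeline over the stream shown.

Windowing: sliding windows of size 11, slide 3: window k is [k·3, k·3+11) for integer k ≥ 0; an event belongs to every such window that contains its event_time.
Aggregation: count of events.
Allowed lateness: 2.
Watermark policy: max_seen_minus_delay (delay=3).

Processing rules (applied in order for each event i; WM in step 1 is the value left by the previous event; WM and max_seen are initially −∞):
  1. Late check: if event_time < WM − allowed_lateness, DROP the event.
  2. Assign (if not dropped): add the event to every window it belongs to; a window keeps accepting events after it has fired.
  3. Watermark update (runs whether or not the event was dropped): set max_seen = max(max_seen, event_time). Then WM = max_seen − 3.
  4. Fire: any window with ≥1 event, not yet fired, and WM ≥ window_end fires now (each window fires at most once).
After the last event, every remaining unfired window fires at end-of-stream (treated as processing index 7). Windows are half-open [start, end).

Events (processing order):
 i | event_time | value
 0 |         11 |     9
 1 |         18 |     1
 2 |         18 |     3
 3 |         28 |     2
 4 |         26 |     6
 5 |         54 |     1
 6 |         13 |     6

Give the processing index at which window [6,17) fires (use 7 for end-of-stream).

i=0 t=11 v=9: → [9,20),[6,17),[3,14); WM=8
i=1 t=18 v=1: → [18,29),[15,26),[12,23),[9,20); WM=15; [3,14) fires=1
i=2 t=18 v=3: → [18,29),[15,26),[12,23),[9,20); WM=15
i=3 t=28 v=2: → [27,38),[24,35),[21,32),[18,29); WM=25; [6,17) fires=1 [9,20) fires=3 [12,23) fires=2
i=4 t=26 v=6: → [24,35),[21,32),[18,29); WM=25
i=5 t=54 v=1: → [54,65),[51,62),[48,59),[45,56); WM=51; [15,26) fires=2 [18,29) fires=4 [21,32) fires=2 [24,35) fires=2 [27,38) fires=1
i=6 t=13 v=6: DROP (t<51-2); WM=51

3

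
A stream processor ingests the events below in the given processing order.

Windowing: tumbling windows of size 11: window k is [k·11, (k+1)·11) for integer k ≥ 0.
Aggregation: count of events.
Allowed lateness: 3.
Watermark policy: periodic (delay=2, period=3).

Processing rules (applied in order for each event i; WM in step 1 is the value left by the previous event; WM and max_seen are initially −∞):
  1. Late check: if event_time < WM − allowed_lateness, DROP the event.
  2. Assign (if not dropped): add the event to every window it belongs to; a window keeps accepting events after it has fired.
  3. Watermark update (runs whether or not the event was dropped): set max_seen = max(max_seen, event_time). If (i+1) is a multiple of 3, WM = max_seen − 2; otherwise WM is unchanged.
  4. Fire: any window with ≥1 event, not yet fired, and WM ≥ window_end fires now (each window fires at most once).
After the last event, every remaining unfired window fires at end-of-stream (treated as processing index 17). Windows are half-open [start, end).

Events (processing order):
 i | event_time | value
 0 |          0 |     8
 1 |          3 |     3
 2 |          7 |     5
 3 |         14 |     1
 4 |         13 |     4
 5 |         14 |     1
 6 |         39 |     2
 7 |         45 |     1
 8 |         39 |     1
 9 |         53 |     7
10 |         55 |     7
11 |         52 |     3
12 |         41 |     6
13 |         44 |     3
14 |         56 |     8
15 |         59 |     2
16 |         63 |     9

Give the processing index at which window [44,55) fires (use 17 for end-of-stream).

i=0 t=0 v=8: → [0,11); WM=−∞
i=1 t=3 v=3: → [0,11); WM=−∞
i=2 t=7 v=5: → [0,11); WM=5
i=3 t=14 v=1: → [11,22); WM=5
i=4 t=13 v=4: → [11,22); WM=5
i=5 t=14 v=1: → [11,22); WM=12; [0,11) fires=3
i=6 t=39 v=2: → [33,44); WM=12
i=7 t=45 v=1: → [44,55); WM=12
i=8 t=39 v=1: → [33,44); WM=43; [11,22) fires=3
i=9 t=53 v=7: → [44,55); WM=43
i=10 t=55 v=7: → [55,66); WM=43
i=11 t=52 v=3: → [44,55); WM=53; [33,44) fires=2
i=12 t=41 v=6: DROP (t<53-3); WM=53
i=13 t=44 v=3: DROP (t<53-3); WM=53
i=14 t=56 v=8: → [55,66); WM=54
i=15 t=59 v=2: → [55,66); WM=54
i=16 t=63 v=9: → [55,66); WM=54

17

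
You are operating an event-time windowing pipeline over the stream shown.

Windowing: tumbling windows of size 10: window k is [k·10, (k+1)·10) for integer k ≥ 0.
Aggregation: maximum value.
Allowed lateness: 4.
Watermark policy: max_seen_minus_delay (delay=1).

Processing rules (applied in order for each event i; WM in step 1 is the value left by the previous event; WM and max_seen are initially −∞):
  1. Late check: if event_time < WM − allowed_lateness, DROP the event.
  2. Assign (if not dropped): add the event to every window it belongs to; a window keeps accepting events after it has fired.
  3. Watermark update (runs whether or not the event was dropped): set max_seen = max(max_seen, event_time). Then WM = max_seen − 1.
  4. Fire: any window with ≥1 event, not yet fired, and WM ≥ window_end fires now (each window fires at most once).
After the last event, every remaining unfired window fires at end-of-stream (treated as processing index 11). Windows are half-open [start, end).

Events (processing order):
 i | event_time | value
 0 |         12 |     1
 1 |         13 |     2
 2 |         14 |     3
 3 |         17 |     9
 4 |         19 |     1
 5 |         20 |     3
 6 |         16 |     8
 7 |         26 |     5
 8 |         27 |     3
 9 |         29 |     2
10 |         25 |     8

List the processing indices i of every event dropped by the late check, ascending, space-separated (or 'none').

none

i=0 t=12 v=1: → [10,20); WM=11
i=1 t=13 v=2: → [10,20); WM=12
i=2 t=14 v=3: → [10,20); WM=13
i=3 t=17 v=9: → [10,20); WM=16
i=4 t=19 v=1: → [10,20); WM=18
i=5 t=20 v=3: → [20,30); WM=19
i=6 t=16 v=8: → [10,20); WM=19
i=7 t=26 v=5: → [20,30); WM=25; [10,20) fires=9
i=8 t=27 v=3: → [20,30); WM=26
i=9 t=29 v=2: → [20,30); WM=28
i=10 t=25 v=8: → [20,30); WM=28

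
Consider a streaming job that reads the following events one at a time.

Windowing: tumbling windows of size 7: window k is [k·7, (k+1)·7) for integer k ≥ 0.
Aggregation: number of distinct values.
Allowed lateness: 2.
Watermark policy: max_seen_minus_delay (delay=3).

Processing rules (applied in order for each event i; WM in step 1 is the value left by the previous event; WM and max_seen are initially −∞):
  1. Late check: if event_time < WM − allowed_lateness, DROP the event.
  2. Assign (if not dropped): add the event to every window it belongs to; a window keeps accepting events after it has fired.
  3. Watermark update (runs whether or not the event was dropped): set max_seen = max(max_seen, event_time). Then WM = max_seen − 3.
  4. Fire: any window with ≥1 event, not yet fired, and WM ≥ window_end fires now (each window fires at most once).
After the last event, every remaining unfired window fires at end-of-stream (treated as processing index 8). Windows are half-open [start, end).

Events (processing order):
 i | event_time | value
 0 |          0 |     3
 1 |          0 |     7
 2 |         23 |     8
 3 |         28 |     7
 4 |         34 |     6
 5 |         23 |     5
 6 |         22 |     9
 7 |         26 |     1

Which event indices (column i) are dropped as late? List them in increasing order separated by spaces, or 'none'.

i=0 t=0 v=3: → [0,7); WM=-3
i=1 t=0 v=7: → [0,7); WM=-3
i=2 t=23 v=8: → [21,28); WM=20; [0,7) fires=2
i=3 t=28 v=7: → [28,35); WM=25
i=4 t=34 v=6: → [28,35); WM=31; [21,28) fires=1
i=5 t=23 v=5: DROP (t<31-2); WM=31
i=6 t=22 v=9: DROP (t<31-2); WM=31
i=7 t=26 v=1: DROP (t<31-2); WM=31

5 6 7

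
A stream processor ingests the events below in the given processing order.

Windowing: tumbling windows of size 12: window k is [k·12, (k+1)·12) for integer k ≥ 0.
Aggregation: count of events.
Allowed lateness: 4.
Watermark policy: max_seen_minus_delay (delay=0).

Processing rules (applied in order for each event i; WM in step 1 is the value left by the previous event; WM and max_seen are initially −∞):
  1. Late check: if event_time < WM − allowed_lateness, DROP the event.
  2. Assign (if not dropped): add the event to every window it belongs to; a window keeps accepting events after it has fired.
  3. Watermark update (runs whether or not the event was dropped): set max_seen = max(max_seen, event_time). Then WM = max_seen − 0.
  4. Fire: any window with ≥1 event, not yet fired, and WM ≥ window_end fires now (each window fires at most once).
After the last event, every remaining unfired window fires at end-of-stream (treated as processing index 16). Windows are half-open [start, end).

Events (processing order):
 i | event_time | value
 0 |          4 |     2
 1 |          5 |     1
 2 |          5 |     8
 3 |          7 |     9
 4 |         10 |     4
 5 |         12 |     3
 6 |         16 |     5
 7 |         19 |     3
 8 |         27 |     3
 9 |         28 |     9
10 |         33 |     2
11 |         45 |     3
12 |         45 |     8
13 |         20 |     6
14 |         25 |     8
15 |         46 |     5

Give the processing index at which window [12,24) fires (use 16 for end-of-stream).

8

i=0 t=4 v=2: → [0,12); WM=4
i=1 t=5 v=1: → [0,12); WM=5
i=2 t=5 v=8: → [0,12); WM=5
i=3 t=7 v=9: → [0,12); WM=7
i=4 t=10 v=4: → [0,12); WM=10
i=5 t=12 v=3: → [12,24); WM=12; [0,12) fires=5
i=6 t=16 v=5: → [12,24); WM=16
i=7 t=19 v=3: → [12,24); WM=19
i=8 t=27 v=3: → [24,36); WM=27; [12,24) fires=3
i=9 t=28 v=9: → [24,36); WM=28
i=10 t=33 v=2: → [24,36); WM=33
i=11 t=45 v=3: → [36,48); WM=45; [24,36) fires=3
i=12 t=45 v=8: → [36,48); WM=45
i=13 t=20 v=6: DROP (t<45-4); WM=45
i=14 t=25 v=8: DROP (t<45-4); WM=45
i=15 t=46 v=5: → [36,48); WM=46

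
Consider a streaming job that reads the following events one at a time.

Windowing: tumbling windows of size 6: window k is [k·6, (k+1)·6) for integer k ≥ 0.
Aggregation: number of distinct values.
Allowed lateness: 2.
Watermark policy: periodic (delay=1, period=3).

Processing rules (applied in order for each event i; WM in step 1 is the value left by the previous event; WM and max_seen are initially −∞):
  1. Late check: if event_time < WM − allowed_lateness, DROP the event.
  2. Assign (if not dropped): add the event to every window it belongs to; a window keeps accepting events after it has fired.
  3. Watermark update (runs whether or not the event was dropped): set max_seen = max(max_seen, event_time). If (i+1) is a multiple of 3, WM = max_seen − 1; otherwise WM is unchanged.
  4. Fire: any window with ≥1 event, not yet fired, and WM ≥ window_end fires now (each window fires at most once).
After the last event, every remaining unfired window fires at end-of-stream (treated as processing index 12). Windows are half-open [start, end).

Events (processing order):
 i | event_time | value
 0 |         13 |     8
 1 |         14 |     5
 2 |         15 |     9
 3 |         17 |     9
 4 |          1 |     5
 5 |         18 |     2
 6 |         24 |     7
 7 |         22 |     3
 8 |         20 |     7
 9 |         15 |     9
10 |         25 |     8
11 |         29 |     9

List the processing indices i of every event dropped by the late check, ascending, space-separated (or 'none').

4 9

i=0 t=13 v=8: → [12,18); WM=−∞
i=1 t=14 v=5: → [12,18); WM=−∞
i=2 t=15 v=9: → [12,18); WM=14
i=3 t=17 v=9: → [12,18); WM=14
i=4 t=1 v=5: DROP (t<14-2); WM=14
i=5 t=18 v=2: → [18,24); WM=17
i=6 t=24 v=7: → [24,30); WM=17
i=7 t=22 v=3: → [18,24); WM=17
i=8 t=20 v=7: → [18,24); WM=23; [12,18) fires=3
i=9 t=15 v=9: DROP (t<23-2); WM=23
i=10 t=25 v=8: → [24,30); WM=23
i=11 t=29 v=9: → [24,30); WM=28; [18,24) fires=3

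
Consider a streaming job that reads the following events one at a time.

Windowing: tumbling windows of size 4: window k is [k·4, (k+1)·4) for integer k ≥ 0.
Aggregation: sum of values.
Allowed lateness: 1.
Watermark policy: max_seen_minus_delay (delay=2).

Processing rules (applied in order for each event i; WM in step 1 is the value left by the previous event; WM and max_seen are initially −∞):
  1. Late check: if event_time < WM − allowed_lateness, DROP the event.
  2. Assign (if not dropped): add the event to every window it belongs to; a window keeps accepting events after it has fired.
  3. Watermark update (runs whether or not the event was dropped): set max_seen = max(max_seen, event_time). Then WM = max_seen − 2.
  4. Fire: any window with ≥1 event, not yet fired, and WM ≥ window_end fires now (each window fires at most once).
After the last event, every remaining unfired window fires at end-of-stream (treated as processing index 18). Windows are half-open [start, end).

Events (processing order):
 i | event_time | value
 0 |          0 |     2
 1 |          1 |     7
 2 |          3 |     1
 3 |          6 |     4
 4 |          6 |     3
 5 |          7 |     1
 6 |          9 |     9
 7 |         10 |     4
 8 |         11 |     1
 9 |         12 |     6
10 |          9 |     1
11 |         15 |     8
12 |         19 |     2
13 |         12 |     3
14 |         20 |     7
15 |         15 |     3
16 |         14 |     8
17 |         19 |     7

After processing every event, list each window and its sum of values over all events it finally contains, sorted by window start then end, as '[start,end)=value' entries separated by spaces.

[0,4)=10 [4,8)=8 [8,12)=15 [12,16)=14 [16,20)=9 [20,24)=7

i=0 t=0 v=2: → [0,4); WM=-2
i=1 t=1 v=7: → [0,4); WM=-1
i=2 t=3 v=1: → [0,4); WM=1
i=3 t=6 v=4: → [4,8); WM=4; [0,4) fires=10
i=4 t=6 v=3: → [4,8); WM=4
i=5 t=7 v=1: → [4,8); WM=5
i=6 t=9 v=9: → [8,12); WM=7
i=7 t=10 v=4: → [8,12); WM=8; [4,8) fires=8
i=8 t=11 v=1: → [8,12); WM=9
i=9 t=12 v=6: → [12,16); WM=10
i=10 t=9 v=1: → [8,12); WM=10
i=11 t=15 v=8: → [12,16); WM=13; [8,12) fires=15
i=12 t=19 v=2: → [16,20); WM=17; [12,16) fires=14
i=13 t=12 v=3: DROP (t<17-1); WM=17
i=14 t=20 v=7: → [20,24); WM=18
i=15 t=15 v=3: DROP (t<18-1); WM=18
i=16 t=14 v=8: DROP (t<18-1); WM=18
i=17 t=19 v=7: → [16,20); WM=18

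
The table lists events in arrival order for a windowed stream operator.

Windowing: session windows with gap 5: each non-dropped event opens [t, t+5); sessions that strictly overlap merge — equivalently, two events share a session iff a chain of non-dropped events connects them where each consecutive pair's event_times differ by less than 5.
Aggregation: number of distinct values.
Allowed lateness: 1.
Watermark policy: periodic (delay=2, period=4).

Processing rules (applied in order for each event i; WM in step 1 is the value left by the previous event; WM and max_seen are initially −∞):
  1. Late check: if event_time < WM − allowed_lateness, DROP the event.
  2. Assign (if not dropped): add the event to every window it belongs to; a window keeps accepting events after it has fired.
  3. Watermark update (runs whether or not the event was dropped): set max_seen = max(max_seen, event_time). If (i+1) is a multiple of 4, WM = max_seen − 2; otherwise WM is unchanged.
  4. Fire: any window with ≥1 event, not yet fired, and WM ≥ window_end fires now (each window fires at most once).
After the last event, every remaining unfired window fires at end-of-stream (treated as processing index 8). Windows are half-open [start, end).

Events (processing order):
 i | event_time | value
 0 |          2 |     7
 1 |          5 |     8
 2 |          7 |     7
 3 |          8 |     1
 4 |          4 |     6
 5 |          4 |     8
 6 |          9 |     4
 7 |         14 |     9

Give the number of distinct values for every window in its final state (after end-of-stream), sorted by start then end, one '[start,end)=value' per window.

i=0 t=2 v=7: → [2,7); WM=−∞
i=1 t=5 v=8: → [2,10); WM=−∞
i=2 t=7 v=7: → [2,12); WM=−∞
i=3 t=8 v=1: → [2,13); WM=6
i=4 t=4 v=6: DROP (t<6-1); WM=6
i=5 t=4 v=8: DROP (t<6-1); WM=6
i=6 t=9 v=4: → [2,14); WM=6
i=7 t=14 v=9: → [14,19); WM=12

[2,14)=4 [14,19)=1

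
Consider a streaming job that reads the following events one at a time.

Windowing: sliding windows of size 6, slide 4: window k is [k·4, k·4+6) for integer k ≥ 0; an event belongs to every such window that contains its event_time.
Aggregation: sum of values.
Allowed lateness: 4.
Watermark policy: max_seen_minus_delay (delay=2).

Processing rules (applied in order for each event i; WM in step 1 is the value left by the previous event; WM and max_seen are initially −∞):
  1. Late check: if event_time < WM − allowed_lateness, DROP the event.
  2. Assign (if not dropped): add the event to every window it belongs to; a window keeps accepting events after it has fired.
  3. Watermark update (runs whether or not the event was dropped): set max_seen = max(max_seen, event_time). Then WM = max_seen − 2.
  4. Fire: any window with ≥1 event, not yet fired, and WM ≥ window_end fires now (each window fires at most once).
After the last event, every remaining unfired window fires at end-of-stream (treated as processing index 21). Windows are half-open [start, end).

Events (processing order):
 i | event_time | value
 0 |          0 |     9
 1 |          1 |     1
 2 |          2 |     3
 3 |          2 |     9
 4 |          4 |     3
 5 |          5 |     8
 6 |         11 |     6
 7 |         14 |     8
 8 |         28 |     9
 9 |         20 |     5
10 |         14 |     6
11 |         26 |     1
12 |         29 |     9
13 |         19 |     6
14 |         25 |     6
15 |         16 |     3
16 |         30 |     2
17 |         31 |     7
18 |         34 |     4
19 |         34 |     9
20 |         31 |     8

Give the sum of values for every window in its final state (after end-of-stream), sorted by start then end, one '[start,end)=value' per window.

i=0 t=0 v=9: → [0,6); WM=-2
i=1 t=1 v=1: → [0,6); WM=-1
i=2 t=2 v=3: → [0,6); WM=0
i=3 t=2 v=9: → [0,6); WM=0
i=4 t=4 v=3: → [4,10),[0,6); WM=2
i=5 t=5 v=8: → [4,10),[0,6); WM=3
i=6 t=11 v=6: → [8,14); WM=9; [0,6) fires=33
i=7 t=14 v=8: → [12,18); WM=12; [4,10) fires=11
i=8 t=28 v=9: → [28,34),[24,30); WM=26; [8,14) fires=6 [12,18) fires=8
i=9 t=20 v=5: DROP (t<26-4); WM=26
i=10 t=14 v=6: DROP (t<26-4); WM=26
i=11 t=26 v=1: → [24,30); WM=26
i=12 t=29 v=9: → [28,34),[24,30); WM=27
i=13 t=19 v=6: DROP (t<27-4); WM=27
i=14 t=25 v=6: → [24,30),[20,26); WM=27; [20,26) fires=6
i=15 t=16 v=3: DROP (t<27-4); WM=27
i=16 t=30 v=2: → [28,34); WM=28
i=17 t=31 v=7: → [28,34); WM=29
i=18 t=34 v=4: → [32,38); WM=32; [24,30) fires=25
i=19 t=34 v=9: → [32,38); WM=32
i=20 t=31 v=8: → [28,34); WM=32

[0,6)=33 [4,10)=11 [8,14)=6 [12,18)=8 [20,26)=6 [24,30)=25 [28,34)=35 [32,38)=13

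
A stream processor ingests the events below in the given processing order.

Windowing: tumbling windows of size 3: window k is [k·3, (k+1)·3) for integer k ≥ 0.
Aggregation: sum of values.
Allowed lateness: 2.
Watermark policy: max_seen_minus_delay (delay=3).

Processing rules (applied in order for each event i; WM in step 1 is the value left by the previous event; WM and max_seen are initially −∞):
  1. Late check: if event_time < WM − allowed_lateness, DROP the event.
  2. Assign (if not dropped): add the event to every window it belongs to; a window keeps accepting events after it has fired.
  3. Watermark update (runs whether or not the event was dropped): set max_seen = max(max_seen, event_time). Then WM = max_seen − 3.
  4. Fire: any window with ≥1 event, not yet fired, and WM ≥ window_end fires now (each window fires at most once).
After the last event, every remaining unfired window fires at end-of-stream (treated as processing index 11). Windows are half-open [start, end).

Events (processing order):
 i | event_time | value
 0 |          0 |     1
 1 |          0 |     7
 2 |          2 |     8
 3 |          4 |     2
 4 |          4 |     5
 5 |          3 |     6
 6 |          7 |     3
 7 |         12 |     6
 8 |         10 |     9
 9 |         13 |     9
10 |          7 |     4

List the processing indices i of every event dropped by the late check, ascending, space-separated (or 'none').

10

i=0 t=0 v=1: → [0,3); WM=-3
i=1 t=0 v=7: → [0,3); WM=-3
i=2 t=2 v=8: → [0,3); WM=-1
i=3 t=4 v=2: → [3,6); WM=1
i=4 t=4 v=5: → [3,6); WM=1
i=5 t=3 v=6: → [3,6); WM=1
i=6 t=7 v=3: → [6,9); WM=4; [0,3) fires=16
i=7 t=12 v=6: → [12,15); WM=9; [3,6) fires=13 [6,9) fires=3
i=8 t=10 v=9: → [9,12); WM=9
i=9 t=13 v=9: → [12,15); WM=10
i=10 t=7 v=4: DROP (t<10-2); WM=10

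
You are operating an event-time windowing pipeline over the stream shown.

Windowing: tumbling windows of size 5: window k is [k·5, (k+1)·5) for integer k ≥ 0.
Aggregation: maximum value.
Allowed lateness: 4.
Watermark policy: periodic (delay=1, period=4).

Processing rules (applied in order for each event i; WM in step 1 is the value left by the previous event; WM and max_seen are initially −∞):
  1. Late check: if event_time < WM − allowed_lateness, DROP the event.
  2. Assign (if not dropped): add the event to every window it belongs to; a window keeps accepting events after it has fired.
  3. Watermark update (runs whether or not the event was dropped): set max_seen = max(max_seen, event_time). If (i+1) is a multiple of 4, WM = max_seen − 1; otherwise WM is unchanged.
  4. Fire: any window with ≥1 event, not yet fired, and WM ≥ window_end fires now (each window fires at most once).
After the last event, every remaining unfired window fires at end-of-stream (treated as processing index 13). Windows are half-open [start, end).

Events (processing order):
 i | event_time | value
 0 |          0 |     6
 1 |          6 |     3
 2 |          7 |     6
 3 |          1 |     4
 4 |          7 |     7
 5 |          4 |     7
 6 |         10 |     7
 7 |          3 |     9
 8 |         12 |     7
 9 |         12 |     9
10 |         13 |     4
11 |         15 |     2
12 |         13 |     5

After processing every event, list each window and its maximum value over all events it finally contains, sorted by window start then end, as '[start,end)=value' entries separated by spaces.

i=0 t=0 v=6: → [0,5); WM=−∞
i=1 t=6 v=3: → [5,10); WM=−∞
i=2 t=7 v=6: → [5,10); WM=−∞
i=3 t=1 v=4: → [0,5); WM=6; [0,5) fires=6
i=4 t=7 v=7: → [5,10); WM=6
i=5 t=4 v=7: → [0,5); WM=6
i=6 t=10 v=7: → [10,15); WM=6
i=7 t=3 v=9: → [0,5); WM=9
i=8 t=12 v=7: → [10,15); WM=9
i=9 t=12 v=9: → [10,15); WM=9
i=10 t=13 v=4: → [10,15); WM=9
i=11 t=15 v=2: → [15,20); WM=14; [5,10) fires=7
i=12 t=13 v=5: → [10,15); WM=14

[0,5)=9 [5,10)=7 [10,15)=9 [15,20)=2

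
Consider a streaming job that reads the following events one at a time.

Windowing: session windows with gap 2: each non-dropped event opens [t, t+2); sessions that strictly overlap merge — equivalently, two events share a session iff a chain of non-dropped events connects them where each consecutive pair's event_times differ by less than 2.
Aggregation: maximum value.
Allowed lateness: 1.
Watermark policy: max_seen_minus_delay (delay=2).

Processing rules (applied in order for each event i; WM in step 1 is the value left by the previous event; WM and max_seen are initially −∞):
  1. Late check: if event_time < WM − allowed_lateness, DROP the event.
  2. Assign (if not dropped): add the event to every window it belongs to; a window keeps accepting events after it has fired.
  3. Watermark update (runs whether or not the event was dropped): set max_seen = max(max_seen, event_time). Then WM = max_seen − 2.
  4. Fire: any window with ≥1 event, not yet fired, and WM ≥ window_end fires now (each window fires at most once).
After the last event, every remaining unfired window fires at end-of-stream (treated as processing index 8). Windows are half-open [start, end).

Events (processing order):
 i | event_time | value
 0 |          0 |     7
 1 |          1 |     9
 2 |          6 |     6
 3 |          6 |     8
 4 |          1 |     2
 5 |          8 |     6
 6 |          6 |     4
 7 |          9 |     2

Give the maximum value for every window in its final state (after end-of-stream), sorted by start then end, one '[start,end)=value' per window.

i=0 t=0 v=7: → [0,2); WM=-2
i=1 t=1 v=9: → [0,3); WM=-1
i=2 t=6 v=6: → [6,8); WM=4
i=3 t=6 v=8: → [6,8); WM=4
i=4 t=1 v=2: DROP (t<4-1); WM=4
i=5 t=8 v=6: → [8,10); WM=6
i=6 t=6 v=4: → [6,8); WM=6
i=7 t=9 v=2: → [8,11); WM=7

[0,3)=9 [6,8)=8 [8,11)=6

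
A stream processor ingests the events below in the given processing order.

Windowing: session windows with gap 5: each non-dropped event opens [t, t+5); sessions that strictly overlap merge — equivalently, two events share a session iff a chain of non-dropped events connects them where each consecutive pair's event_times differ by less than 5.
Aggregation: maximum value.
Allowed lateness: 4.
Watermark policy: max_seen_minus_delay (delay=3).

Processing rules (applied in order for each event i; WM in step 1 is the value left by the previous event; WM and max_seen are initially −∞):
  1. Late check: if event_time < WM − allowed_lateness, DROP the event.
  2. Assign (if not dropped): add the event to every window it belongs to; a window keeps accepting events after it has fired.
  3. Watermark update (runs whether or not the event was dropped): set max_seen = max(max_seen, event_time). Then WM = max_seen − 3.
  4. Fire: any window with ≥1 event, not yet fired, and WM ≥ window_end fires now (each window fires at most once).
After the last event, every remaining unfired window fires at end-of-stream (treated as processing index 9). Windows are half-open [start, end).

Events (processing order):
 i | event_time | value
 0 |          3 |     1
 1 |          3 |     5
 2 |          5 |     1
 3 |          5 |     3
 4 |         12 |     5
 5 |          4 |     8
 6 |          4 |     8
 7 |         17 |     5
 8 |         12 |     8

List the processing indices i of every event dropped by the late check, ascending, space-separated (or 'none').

i=0 t=3 v=1: → [3,8); WM=0
i=1 t=3 v=5: → [3,8); WM=0
i=2 t=5 v=1: → [3,10); WM=2
i=3 t=5 v=3: → [3,10); WM=2
i=4 t=12 v=5: → [12,17); WM=9
i=5 t=4 v=8: DROP (t<9-4); WM=9
i=6 t=4 v=8: DROP (t<9-4); WM=9
i=7 t=17 v=5: → [17,22); WM=14
i=8 t=12 v=8: → [12,17); WM=14

5 6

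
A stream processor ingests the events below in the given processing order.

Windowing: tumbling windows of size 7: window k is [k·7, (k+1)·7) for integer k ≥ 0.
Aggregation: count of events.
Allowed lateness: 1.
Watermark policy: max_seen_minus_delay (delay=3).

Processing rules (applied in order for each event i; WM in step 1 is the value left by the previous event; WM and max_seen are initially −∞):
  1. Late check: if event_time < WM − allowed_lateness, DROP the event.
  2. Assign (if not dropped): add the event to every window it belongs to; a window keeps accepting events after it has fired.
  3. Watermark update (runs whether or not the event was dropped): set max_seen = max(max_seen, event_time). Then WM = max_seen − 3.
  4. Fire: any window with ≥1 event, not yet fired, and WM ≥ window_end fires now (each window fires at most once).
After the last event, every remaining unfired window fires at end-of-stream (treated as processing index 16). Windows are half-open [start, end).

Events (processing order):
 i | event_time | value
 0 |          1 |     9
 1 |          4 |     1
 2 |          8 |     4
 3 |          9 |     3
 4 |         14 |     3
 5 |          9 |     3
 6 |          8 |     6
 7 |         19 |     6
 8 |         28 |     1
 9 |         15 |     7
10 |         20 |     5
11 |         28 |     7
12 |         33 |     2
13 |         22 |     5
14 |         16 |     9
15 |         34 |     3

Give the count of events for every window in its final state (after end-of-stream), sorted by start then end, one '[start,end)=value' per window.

[0,7)=2 [7,14)=2 [14,21)=2 [28,35)=4

i=0 t=1 v=9: → [0,7); WM=-2
i=1 t=4 v=1: → [0,7); WM=1
i=2 t=8 v=4: → [7,14); WM=5
i=3 t=9 v=3: → [7,14); WM=6
i=4 t=14 v=3: → [14,21); WM=11; [0,7) fires=2
i=5 t=9 v=3: DROP (t<11-1); WM=11
i=6 t=8 v=6: DROP (t<11-1); WM=11
i=7 t=19 v=6: → [14,21); WM=16; [7,14) fires=2
i=8 t=28 v=1: → [28,35); WM=25; [14,21) fires=2
i=9 t=15 v=7: DROP (t<25-1); WM=25
i=10 t=20 v=5: DROP (t<25-1); WM=25
i=11 t=28 v=7: → [28,35); WM=25
i=12 t=33 v=2: → [28,35); WM=30
i=13 t=22 v=5: DROP (t<30-1); WM=30
i=14 t=16 v=9: DROP (t<30-1); WM=30
i=15 t=34 v=3: → [28,35); WM=31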